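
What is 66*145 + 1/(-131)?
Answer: 1253669/131 ≈ 9570.0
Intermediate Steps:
66*145 + 1/(-131) = 9570 - 1/131 = 1253669/131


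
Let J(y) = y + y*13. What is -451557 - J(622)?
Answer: -460265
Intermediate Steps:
J(y) = 14*y (J(y) = y + 13*y = 14*y)
-451557 - J(622) = -451557 - 14*622 = -451557 - 1*8708 = -451557 - 8708 = -460265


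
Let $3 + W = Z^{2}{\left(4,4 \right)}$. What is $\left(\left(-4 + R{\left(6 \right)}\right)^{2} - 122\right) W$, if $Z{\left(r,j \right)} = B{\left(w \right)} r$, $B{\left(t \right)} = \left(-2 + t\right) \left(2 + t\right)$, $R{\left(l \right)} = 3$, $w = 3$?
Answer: $-48037$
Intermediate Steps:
$Z{\left(r,j \right)} = 5 r$ ($Z{\left(r,j \right)} = \left(-4 + 3^{2}\right) r = \left(-4 + 9\right) r = 5 r$)
$W = 397$ ($W = -3 + \left(5 \cdot 4\right)^{2} = -3 + 20^{2} = -3 + 400 = 397$)
$\left(\left(-4 + R{\left(6 \right)}\right)^{2} - 122\right) W = \left(\left(-4 + 3\right)^{2} - 122\right) 397 = \left(\left(-1\right)^{2} - 122\right) 397 = \left(1 - 122\right) 397 = \left(-121\right) 397 = -48037$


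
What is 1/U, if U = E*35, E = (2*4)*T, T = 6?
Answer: 1/1680 ≈ 0.00059524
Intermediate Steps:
E = 48 (E = (2*4)*6 = 8*6 = 48)
U = 1680 (U = 48*35 = 1680)
1/U = 1/1680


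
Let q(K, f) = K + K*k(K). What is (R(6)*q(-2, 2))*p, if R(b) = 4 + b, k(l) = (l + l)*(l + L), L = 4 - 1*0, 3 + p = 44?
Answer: 5740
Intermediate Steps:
p = 41 (p = -3 + 44 = 41)
L = 4 (L = 4 + 0 = 4)
k(l) = 2*l*(4 + l) (k(l) = (l + l)*(l + 4) = (2*l)*(4 + l) = 2*l*(4 + l))
q(K, f) = K + 2*K²*(4 + K) (q(K, f) = K + K*(2*K*(4 + K)) = K + 2*K²*(4 + K))
(R(6)*q(-2, 2))*p = ((4 + 6)*(-2*(1 + 2*(-2)*(4 - 2))))*41 = (10*(-2*(1 + 2*(-2)*2)))*41 = (10*(-2*(1 - 8)))*41 = (10*(-2*(-7)))*41 = (10*14)*41 = 140*41 = 5740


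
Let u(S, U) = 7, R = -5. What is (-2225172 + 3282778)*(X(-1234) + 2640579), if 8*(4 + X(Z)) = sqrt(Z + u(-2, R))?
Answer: 2792687963450 + 528803*I*sqrt(1227)/4 ≈ 2.7927e+12 + 4.6308e+6*I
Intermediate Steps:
X(Z) = -4 + sqrt(7 + Z)/8 (X(Z) = -4 + sqrt(Z + 7)/8 = -4 + sqrt(7 + Z)/8)
(-2225172 + 3282778)*(X(-1234) + 2640579) = (-2225172 + 3282778)*((-4 + sqrt(7 - 1234)/8) + 2640579) = 1057606*((-4 + sqrt(-1227)/8) + 2640579) = 1057606*((-4 + (I*sqrt(1227))/8) + 2640579) = 1057606*((-4 + I*sqrt(1227)/8) + 2640579) = 1057606*(2640575 + I*sqrt(1227)/8) = 2792687963450 + 528803*I*sqrt(1227)/4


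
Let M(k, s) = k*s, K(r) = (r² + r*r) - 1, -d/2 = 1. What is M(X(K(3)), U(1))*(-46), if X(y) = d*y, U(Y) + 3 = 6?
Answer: 4692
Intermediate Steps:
d = -2 (d = -2*1 = -2)
U(Y) = 3 (U(Y) = -3 + 6 = 3)
K(r) = -1 + 2*r² (K(r) = (r² + r²) - 1 = 2*r² - 1 = -1 + 2*r²)
X(y) = -2*y
M(X(K(3)), U(1))*(-46) = (-2*(-1 + 2*3²)*3)*(-46) = (-2*(-1 + 2*9)*3)*(-46) = (-2*(-1 + 18)*3)*(-46) = (-2*17*3)*(-46) = -34*3*(-46) = -102*(-46) = 4692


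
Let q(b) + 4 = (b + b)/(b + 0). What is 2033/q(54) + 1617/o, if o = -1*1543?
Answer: -3140153/3086 ≈ -1017.5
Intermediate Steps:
q(b) = -2 (q(b) = -4 + (b + b)/(b + 0) = -4 + (2*b)/b = -4 + 2 = -2)
o = -1543
2033/q(54) + 1617/o = 2033/(-2) + 1617/(-1543) = 2033*(-½) + 1617*(-1/1543) = -2033/2 - 1617/1543 = -3140153/3086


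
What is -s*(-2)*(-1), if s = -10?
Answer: 20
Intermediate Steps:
-s*(-2)*(-1) = -(-10*(-2))*(-1) = -20*(-1) = -1*(-20) = 20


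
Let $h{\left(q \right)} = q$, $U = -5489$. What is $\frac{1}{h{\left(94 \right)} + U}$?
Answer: $- \frac{1}{5395} \approx -0.00018536$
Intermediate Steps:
$\frac{1}{h{\left(94 \right)} + U} = \frac{1}{94 - 5489} = \frac{1}{-5395} = - \frac{1}{5395}$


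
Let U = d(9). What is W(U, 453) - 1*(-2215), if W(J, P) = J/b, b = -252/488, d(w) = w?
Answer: 15383/7 ≈ 2197.6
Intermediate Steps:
U = 9
b = -63/122 (b = -252*1/488 = -63/122 ≈ -0.51639)
W(J, P) = -122*J/63 (W(J, P) = J/(-63/122) = J*(-122/63) = -122*J/63)
W(U, 453) - 1*(-2215) = -122/63*9 - 1*(-2215) = -122/7 + 2215 = 15383/7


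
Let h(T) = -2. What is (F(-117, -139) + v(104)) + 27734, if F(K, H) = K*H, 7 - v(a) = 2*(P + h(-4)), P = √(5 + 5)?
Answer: 44008 - 2*√10 ≈ 44002.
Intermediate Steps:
P = √10 ≈ 3.1623
v(a) = 11 - 2*√10 (v(a) = 7 - 2*(√10 - 2) = 7 - 2*(-2 + √10) = 7 - (-4 + 2*√10) = 7 + (4 - 2*√10) = 11 - 2*√10)
F(K, H) = H*K
(F(-117, -139) + v(104)) + 27734 = (-139*(-117) + (11 - 2*√10)) + 27734 = (16263 + (11 - 2*√10)) + 27734 = (16274 - 2*√10) + 27734 = 44008 - 2*√10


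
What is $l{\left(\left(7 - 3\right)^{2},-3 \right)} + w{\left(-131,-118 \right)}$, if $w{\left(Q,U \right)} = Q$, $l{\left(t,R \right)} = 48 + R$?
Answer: $-86$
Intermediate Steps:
$l{\left(\left(7 - 3\right)^{2},-3 \right)} + w{\left(-131,-118 \right)} = \left(48 - 3\right) - 131 = 45 - 131 = -86$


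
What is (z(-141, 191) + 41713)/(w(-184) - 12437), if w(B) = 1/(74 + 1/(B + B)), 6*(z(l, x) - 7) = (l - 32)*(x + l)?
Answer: -1096819295/338671579 ≈ -3.2386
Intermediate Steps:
z(l, x) = 7 + (-32 + l)*(l + x)/6 (z(l, x) = 7 + ((l - 32)*(x + l))/6 = 7 + ((-32 + l)*(l + x))/6 = 7 + (-32 + l)*(l + x)/6)
w(B) = 1/(74 + 1/(2*B))
(z(-141, 191) + 41713)/(w(-184) - 12437) = ((7 - 16/3*(-141) - 16/3*191 + (1/6)*(-141)**2 + (1/6)*(-141)*191) + 41713)/(2*(-184)/(1 + 148*(-184)) - 12437) = ((7 + 752 - 3056/3 + (1/6)*19881 - 8977/2) + 41713)/(2*(-184)/(1 - 27232) - 12437) = ((7 + 752 - 3056/3 + 6627/2 - 8977/2) + 41713)/(2*(-184)/(-27231) - 12437) = (-4304/3 + 41713)/(2*(-184)*(-1/27231) - 12437) = 120835/(3*(368/27231 - 12437)) = 120835/(3*(-338671579/27231)) = (120835/3)*(-27231/338671579) = -1096819295/338671579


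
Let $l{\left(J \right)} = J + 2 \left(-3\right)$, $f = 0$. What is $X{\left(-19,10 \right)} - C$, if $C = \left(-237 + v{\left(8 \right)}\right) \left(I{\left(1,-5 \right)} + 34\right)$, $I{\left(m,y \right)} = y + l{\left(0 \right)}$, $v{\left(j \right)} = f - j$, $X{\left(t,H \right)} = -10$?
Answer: $5625$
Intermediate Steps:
$l{\left(J \right)} = -6 + J$ ($l{\left(J \right)} = J - 6 = -6 + J$)
$v{\left(j \right)} = - j$ ($v{\left(j \right)} = 0 - j = - j$)
$I{\left(m,y \right)} = -6 + y$ ($I{\left(m,y \right)} = y + \left(-6 + 0\right) = y - 6 = -6 + y$)
$C = -5635$ ($C = \left(-237 - 8\right) \left(\left(-6 - 5\right) + 34\right) = \left(-237 - 8\right) \left(-11 + 34\right) = \left(-245\right) 23 = -5635$)
$X{\left(-19,10 \right)} - C = -10 - -5635 = -10 + 5635 = 5625$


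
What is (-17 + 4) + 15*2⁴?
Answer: 227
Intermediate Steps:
(-17 + 4) + 15*2⁴ = -13 + 15*16 = -13 + 240 = 227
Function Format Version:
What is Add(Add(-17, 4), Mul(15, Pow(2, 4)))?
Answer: 227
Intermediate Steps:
Add(Add(-17, 4), Mul(15, Pow(2, 4))) = Add(-13, Mul(15, 16)) = Add(-13, 240) = 227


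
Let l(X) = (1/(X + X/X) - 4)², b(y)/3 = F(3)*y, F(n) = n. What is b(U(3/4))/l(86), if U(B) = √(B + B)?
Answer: 68121*√6/240818 ≈ 0.69290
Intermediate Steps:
U(B) = √2*√B (U(B) = √(2*B) = √2*√B)
b(y) = 9*y (b(y) = 3*(3*y) = 9*y)
l(X) = (-4 + 1/(1 + X))² (l(X) = (1/(X + 1) - 4)² = (1/(1 + X) - 4)² = (-4 + 1/(1 + X))²)
b(U(3/4))/l(86) = (9*(√2*√(3/4)))/(((3 + 4*86)²/(1 + 86)²)) = (9*(√2*√(3*(¼))))/(((3 + 344)²/87²)) = (9*(√2*√(¾)))/(((1/7569)*347²)) = (9*(√2*(√3/2)))/(((1/7569)*120409)) = (9*(√6/2))/(120409/7569) = (9*√6/2)*(7569/120409) = 68121*√6/240818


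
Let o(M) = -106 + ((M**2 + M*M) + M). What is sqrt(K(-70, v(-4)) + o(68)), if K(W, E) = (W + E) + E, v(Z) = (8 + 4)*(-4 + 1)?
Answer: 2*sqrt(2267) ≈ 95.226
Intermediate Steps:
v(Z) = -36 (v(Z) = 12*(-3) = -36)
K(W, E) = W + 2*E (K(W, E) = (E + W) + E = W + 2*E)
o(M) = -106 + M + 2*M**2 (o(M) = -106 + ((M**2 + M**2) + M) = -106 + (2*M**2 + M) = -106 + (M + 2*M**2) = -106 + M + 2*M**2)
sqrt(K(-70, v(-4)) + o(68)) = sqrt((-70 + 2*(-36)) + (-106 + 68 + 2*68**2)) = sqrt((-70 - 72) + (-106 + 68 + 2*4624)) = sqrt(-142 + (-106 + 68 + 9248)) = sqrt(-142 + 9210) = sqrt(9068) = 2*sqrt(2267)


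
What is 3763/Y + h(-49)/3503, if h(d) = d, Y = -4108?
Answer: -13383081/14390324 ≈ -0.93001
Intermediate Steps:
3763/Y + h(-49)/3503 = 3763/(-4108) - 49/3503 = 3763*(-1/4108) - 49*1/3503 = -3763/4108 - 49/3503 = -13383081/14390324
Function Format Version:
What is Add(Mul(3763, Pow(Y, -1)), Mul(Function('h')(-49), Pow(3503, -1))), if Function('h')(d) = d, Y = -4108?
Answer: Rational(-13383081, 14390324) ≈ -0.93001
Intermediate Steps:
Add(Mul(3763, Pow(Y, -1)), Mul(Function('h')(-49), Pow(3503, -1))) = Add(Mul(3763, Pow(-4108, -1)), Mul(-49, Pow(3503, -1))) = Add(Mul(3763, Rational(-1, 4108)), Mul(-49, Rational(1, 3503))) = Add(Rational(-3763, 4108), Rational(-49, 3503)) = Rational(-13383081, 14390324)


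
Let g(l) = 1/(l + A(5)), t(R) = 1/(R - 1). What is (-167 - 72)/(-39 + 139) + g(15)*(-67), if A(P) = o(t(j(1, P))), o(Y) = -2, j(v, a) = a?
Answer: -9807/1300 ≈ -7.5438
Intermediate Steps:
t(R) = 1/(-1 + R)
A(P) = -2
g(l) = 1/(-2 + l) (g(l) = 1/(l - 2) = 1/(-2 + l))
(-167 - 72)/(-39 + 139) + g(15)*(-67) = (-167 - 72)/(-39 + 139) - 67/(-2 + 15) = -239/100 - 67/13 = -9807/1300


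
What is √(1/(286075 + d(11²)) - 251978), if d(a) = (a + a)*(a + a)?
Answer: 3*I*√3325438787517811/344639 ≈ 501.97*I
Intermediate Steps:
d(a) = 4*a² (d(a) = (2*a)*(2*a) = 4*a²)
√(1/(286075 + d(11²)) - 251978) = √(1/(286075 + 4*(11²)²) - 251978) = √(1/(286075 + 4*121²) - 251978) = √(1/(286075 + 4*14641) - 251978) = √(1/(286075 + 58564) - 251978) = √(1/344639 - 251978) = √(-86841445941/344639) = 3*I*√3325438787517811/344639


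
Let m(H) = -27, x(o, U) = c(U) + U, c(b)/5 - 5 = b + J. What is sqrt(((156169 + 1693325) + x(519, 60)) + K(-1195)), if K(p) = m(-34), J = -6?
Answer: sqrt(1849822) ≈ 1360.1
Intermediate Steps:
c(b) = -5 + 5*b (c(b) = 25 + 5*(b - 6) = 25 + 5*(-6 + b) = 25 + (-30 + 5*b) = -5 + 5*b)
x(o, U) = -5 + 6*U (x(o, U) = (-5 + 5*U) + U = -5 + 6*U)
K(p) = -27
sqrt(((156169 + 1693325) + x(519, 60)) + K(-1195)) = sqrt(((156169 + 1693325) + (-5 + 6*60)) - 27) = sqrt((1849494 + (-5 + 360)) - 27) = sqrt((1849494 + 355) - 27) = sqrt(1849849 - 27) = sqrt(1849822)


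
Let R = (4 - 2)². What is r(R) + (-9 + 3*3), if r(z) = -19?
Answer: -19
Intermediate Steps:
R = 4 (R = 2² = 4)
r(R) + (-9 + 3*3) = -19 + (-9 + 3*3) = -19 + (-9 + 9) = -19 + 0 = -19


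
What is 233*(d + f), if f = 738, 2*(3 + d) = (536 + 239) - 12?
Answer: 520289/2 ≈ 2.6014e+5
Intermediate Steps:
d = 757/2 (d = -3 + ((536 + 239) - 12)/2 = -3 + (775 - 12)/2 = -3 + (1/2)*763 = -3 + 763/2 = 757/2 ≈ 378.50)
233*(d + f) = 233*(757/2 + 738) = 233*(2233/2) = 520289/2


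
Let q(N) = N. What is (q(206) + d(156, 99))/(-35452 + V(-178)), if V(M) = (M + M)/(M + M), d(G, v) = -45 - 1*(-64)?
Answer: -25/3939 ≈ -0.0063468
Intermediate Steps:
d(G, v) = 19 (d(G, v) = -45 + 64 = 19)
V(M) = 1 (V(M) = (2*M)/((2*M)) = (2*M)*(1/(2*M)) = 1)
(q(206) + d(156, 99))/(-35452 + V(-178)) = (206 + 19)/(-35452 + 1) = 225/(-35451) = 225*(-1/35451) = -25/3939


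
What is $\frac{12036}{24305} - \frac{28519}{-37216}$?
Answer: $\frac{1141086071}{904534880} \approx 1.2615$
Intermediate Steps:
$\frac{12036}{24305} - \frac{28519}{-37216} = 12036 \cdot \frac{1}{24305} - - \frac{28519}{37216} = \frac{12036}{24305} + \frac{28519}{37216} = \frac{1141086071}{904534880}$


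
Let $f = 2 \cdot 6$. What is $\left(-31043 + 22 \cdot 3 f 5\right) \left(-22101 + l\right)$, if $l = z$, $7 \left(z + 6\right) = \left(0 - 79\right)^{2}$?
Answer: $574577452$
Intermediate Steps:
$f = 12$
$z = \frac{6199}{7}$ ($z = -6 + \frac{\left(0 - 79\right)^{2}}{7} = -6 + \frac{\left(-79\right)^{2}}{7} = -6 + \frac{1}{7} \cdot 6241 = -6 + \frac{6241}{7} = \frac{6199}{7} \approx 885.57$)
$l = \frac{6199}{7} \approx 885.57$
$\left(-31043 + 22 \cdot 3 f 5\right) \left(-22101 + l\right) = \left(-31043 + 22 \cdot 3 \cdot 12 \cdot 5\right) \left(-22101 + \frac{6199}{7}\right) = \left(-31043 + 66 \cdot 60\right) \left(- \frac{148508}{7}\right) = \left(-31043 + 3960\right) \left(- \frac{148508}{7}\right) = \left(-27083\right) \left(- \frac{148508}{7}\right) = 574577452$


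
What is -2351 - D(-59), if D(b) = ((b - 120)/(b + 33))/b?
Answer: -3606255/1534 ≈ -2350.9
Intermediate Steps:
D(b) = (-120 + b)/(b*(33 + b)) (D(b) = ((-120 + b)/(33 + b))/b = (-120 + b)/(b*(33 + b)))
-2351 - D(-59) = -2351 - (-120 - 59)/((-59)*(33 - 59)) = -2351 - (-1)*(-179)/(59*(-26)) = -2351 - (-1)*(-1)*(-179)/(59*26) = -2351 - 1*(-179/1534) = -2351 + 179/1534 = -3606255/1534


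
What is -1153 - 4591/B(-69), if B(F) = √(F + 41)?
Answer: -1153 + 4591*I*√7/14 ≈ -1153.0 + 867.62*I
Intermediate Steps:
B(F) = √(41 + F)
-1153 - 4591/B(-69) = -1153 - 4591/(√(41 - 69)) = -1153 - 4591/(√(-28)) = -1153 - 4591/(2*I*√7) = -1153 - 4591*(-I*√7/14) = -1153 - (-4591)*I*√7/14 = -1153 + 4591*I*√7/14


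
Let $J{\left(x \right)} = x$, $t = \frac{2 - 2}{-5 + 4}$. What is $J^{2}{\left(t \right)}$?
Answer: $0$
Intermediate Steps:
$t = 0$ ($t = \frac{0}{-1} = 0 \left(-1\right) = 0$)
$J^{2}{\left(t \right)} = 0^{2} = 0$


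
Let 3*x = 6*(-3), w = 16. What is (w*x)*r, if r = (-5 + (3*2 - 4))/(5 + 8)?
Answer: 288/13 ≈ 22.154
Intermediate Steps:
x = -6 (x = (6*(-3))/3 = (1/3)*(-18) = -6)
r = -3/13 (r = (-5 + (6 - 4))/13 = (-5 + 2)*(1/13) = -3*1/13 = -3/13 ≈ -0.23077)
(w*x)*r = (16*(-6))*(-3/13) = -96*(-3/13) = 288/13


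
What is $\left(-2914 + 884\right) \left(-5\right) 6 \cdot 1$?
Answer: $60900$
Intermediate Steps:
$\left(-2914 + 884\right) \left(-5\right) 6 \cdot 1 = - 2030 \left(\left(-30\right) 1\right) = \left(-2030\right) \left(-30\right) = 60900$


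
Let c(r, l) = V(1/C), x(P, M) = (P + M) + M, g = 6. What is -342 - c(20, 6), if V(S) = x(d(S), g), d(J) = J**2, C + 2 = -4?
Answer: -12745/36 ≈ -354.03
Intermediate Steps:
C = -6 (C = -2 - 4 = -6)
x(P, M) = P + 2*M (x(P, M) = (M + P) + M = P + 2*M)
V(S) = 12 + S**2 (V(S) = S**2 + 2*6 = S**2 + 12 = 12 + S**2)
c(r, l) = 433/36 (c(r, l) = 12 + (1/(-6))**2 = 12 + (-1/6)**2 = 12 + 1/36 = 433/36)
-342 - c(20, 6) = -342 - 1*433/36 = -342 - 433/36 = -12745/36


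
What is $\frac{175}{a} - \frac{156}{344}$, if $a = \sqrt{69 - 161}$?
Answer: $- \frac{39}{86} - \frac{175 i \sqrt{23}}{46} \approx -0.45349 - 18.245 i$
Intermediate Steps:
$a = 2 i \sqrt{23}$ ($a = \sqrt{-92} = 2 i \sqrt{23} \approx 9.5917 i$)
$\frac{175}{a} - \frac{156}{344} = \frac{175}{2 i \sqrt{23}} - \frac{156}{344} = 175 \left(- \frac{i \sqrt{23}}{46}\right) - \frac{39}{86} = - \frac{175 i \sqrt{23}}{46} - \frac{39}{86} = - \frac{39}{86} - \frac{175 i \sqrt{23}}{46}$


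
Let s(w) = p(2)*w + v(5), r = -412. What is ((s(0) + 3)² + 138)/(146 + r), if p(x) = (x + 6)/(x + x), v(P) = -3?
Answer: -69/133 ≈ -0.51880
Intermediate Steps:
p(x) = (6 + x)/(2*x) (p(x) = (6 + x)/((2*x)) = (6 + x)*(1/(2*x)) = (6 + x)/(2*x))
s(w) = -3 + 2*w (s(w) = ((½)*(6 + 2)/2)*w - 3 = ((½)*(½)*8)*w - 3 = 2*w - 3 = -3 + 2*w)
((s(0) + 3)² + 138)/(146 + r) = (((-3 + 2*0) + 3)² + 138)/(146 - 412) = (((-3 + 0) + 3)² + 138)/(-266) = ((-3 + 3)² + 138)*(-1/266) = (0² + 138)*(-1/266) = (0 + 138)*(-1/266) = 138*(-1/266) = -69/133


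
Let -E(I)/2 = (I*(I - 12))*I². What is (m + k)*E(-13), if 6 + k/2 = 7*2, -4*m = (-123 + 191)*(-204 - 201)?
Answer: -758074850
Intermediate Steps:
E(I) = -2*I³*(-12 + I) (E(I) = -2*I*(I - 12)*I² = -2*I*(-12 + I)*I² = -2*I³*(-12 + I))
m = 6885 (m = -(-123 + 191)*(-204 - 201)/4 = -17*(-405) = -¼*(-27540) = 6885)
k = 16 (k = -12 + 2*(7*2) = -12 + 2*14 = -12 + 28 = 16)
(m + k)*E(-13) = (6885 + 16)*(2*(-13)³*(12 - 1*(-13))) = 6901*(2*(-2197)*(12 + 13)) = 6901*(2*(-2197)*25) = 6901*(-109850) = -758074850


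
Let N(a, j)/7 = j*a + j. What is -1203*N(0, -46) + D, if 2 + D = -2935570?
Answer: -2548206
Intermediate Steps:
D = -2935572 (D = -2 - 2935570 = -2935572)
N(a, j) = 7*j + 7*a*j (N(a, j) = 7*(j*a + j) = 7*(a*j + j) = 7*(j + a*j) = 7*j + 7*a*j)
-1203*N(0, -46) + D = -8421*(-46)*(1 + 0) - 2935572 = -8421*(-46) - 2935572 = -1203*(-322) - 2935572 = 387366 - 2935572 = -2548206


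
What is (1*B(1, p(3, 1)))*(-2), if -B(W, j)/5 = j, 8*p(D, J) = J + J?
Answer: 5/2 ≈ 2.5000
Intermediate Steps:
p(D, J) = J/4 (p(D, J) = (J + J)/8 = (2*J)/8 = J/4)
B(W, j) = -5*j
(1*B(1, p(3, 1)))*(-2) = (1*(-5/4))*(-2) = -5/4*(-2) = 5/2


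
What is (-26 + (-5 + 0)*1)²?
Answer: 961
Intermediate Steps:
(-26 + (-5 + 0)*1)² = (-26 - 5*1)² = (-26 - 5)² = (-31)² = 961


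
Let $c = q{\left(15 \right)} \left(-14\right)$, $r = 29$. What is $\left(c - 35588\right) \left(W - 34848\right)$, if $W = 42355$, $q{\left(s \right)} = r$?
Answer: $-270206958$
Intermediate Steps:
$q{\left(s \right)} = 29$
$c = -406$ ($c = 29 \left(-14\right) = -406$)
$\left(c - 35588\right) \left(W - 34848\right) = \left(-406 - 35588\right) \left(42355 - 34848\right) = \left(-35994\right) 7507 = -270206958$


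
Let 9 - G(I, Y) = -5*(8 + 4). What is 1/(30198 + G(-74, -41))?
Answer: 1/30267 ≈ 3.3039e-5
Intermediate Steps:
G(I, Y) = 69 (G(I, Y) = 9 - (-5)*(8 + 4) = 9 - (-5)*12 = 9 - 1*(-60) = 9 + 60 = 69)
1/(30198 + G(-74, -41)) = 1/(30198 + 69) = 1/30267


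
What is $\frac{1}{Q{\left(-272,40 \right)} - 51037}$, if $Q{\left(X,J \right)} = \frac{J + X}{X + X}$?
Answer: $- \frac{68}{3470487} \approx -1.9594 \cdot 10^{-5}$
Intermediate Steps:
$Q{\left(X,J \right)} = \frac{J + X}{2 X}$
$\frac{1}{Q{\left(-272,40 \right)} - 51037} = \frac{1}{\frac{40 - 272}{2 \left(-272\right)} - 51037} = \frac{1}{\frac{1}{2} \left(- \frac{1}{272}\right) \left(-232\right) - 51037} = \frac{1}{\frac{29}{68} - 51037} = \frac{1}{- \frac{3470487}{68}} = - \frac{68}{3470487}$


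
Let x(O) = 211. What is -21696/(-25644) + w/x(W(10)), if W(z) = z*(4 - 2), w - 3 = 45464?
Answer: 97544467/450907 ≈ 216.33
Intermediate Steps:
w = 45467 (w = 3 + 45464 = 45467)
W(z) = 2*z (W(z) = z*2 = 2*z)
-21696/(-25644) + w/x(W(10)) = -21696/(-25644) + 45467/211 = -21696*(-1/25644) + 45467*(1/211) = 1808/2137 + 45467/211 = 97544467/450907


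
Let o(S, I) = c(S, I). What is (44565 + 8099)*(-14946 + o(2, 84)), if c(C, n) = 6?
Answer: -786800160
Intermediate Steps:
o(S, I) = 6
(44565 + 8099)*(-14946 + o(2, 84)) = (44565 + 8099)*(-14946 + 6) = 52664*(-14940) = -786800160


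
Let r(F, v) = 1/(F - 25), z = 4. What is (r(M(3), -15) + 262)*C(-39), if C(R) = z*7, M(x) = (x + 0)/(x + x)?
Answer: 51344/7 ≈ 7334.9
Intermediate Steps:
M(x) = ½ (M(x) = x/((2*x)) = x*(1/(2*x)) = ½)
r(F, v) = 1/(-25 + F)
C(R) = 28 (C(R) = 4*7 = 28)
(r(M(3), -15) + 262)*C(-39) = (1/(-25 + ½) + 262)*28 = (1/(-49/2) + 262)*28 = (-2/49 + 262)*28 = (12836/49)*28 = 51344/7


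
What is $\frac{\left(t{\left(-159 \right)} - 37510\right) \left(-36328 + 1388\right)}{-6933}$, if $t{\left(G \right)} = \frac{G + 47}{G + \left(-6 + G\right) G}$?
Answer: $- \frac{8543798466920}{45196227} \approx -1.8904 \cdot 10^{5}$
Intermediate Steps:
$t{\left(G \right)} = \frac{47 + G}{G + G \left(-6 + G\right)}$
$\frac{\left(t{\left(-159 \right)} - 37510\right) \left(-36328 + 1388\right)}{-6933} = \frac{\left(\frac{47 - 159}{\left(-159\right) \left(-5 - 159\right)} - 37510\right) \left(-36328 + 1388\right)}{-6933} = \left(\left(- \frac{1}{159}\right) \frac{1}{-164} \left(-112\right) - 37510\right) \left(-34940\right) \left(- \frac{1}{6933}\right) = \left(\left(- \frac{1}{159}\right) \left(- \frac{1}{164}\right) \left(-112\right) - 37510\right) \left(-34940\right) \left(- \frac{1}{6933}\right) = \left(- \frac{28}{6519} - 37510\right) \left(-34940\right) \left(- \frac{1}{6933}\right) = \left(- \frac{244527718}{6519}\right) \left(-34940\right) \left(- \frac{1}{6933}\right) = \frac{8543798466920}{6519} \left(- \frac{1}{6933}\right) = - \frac{8543798466920}{45196227}$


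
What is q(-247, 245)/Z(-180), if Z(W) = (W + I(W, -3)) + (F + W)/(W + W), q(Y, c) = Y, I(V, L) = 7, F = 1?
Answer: 6840/4777 ≈ 1.4319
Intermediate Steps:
Z(W) = 7 + W + (1 + W)/(2*W) (Z(W) = (W + 7) + (1 + W)/(W + W) = (7 + W) + (1 + W)/((2*W)) = (7 + W) + (1 + W)*(1/(2*W)) = (7 + W) + (1 + W)/(2*W) = 7 + W + (1 + W)/(2*W))
q(-247, 245)/Z(-180) = -247/(15/2 - 180 + (1/2)/(-180)) = -247/(15/2 - 180 + (1/2)*(-1/180)) = -247/(15/2 - 180 - 1/360) = -247/(-62101/360) = -247*(-360/62101) = 6840/4777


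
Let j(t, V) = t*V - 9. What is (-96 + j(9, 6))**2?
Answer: 2601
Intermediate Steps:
j(t, V) = -9 + V*t (j(t, V) = V*t - 9 = -9 + V*t)
(-96 + j(9, 6))**2 = (-96 + (-9 + 6*9))**2 = (-96 + (-9 + 54))**2 = (-96 + 45)**2 = (-51)**2 = 2601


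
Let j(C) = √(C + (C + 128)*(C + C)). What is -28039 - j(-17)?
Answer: -28039 - I*√3791 ≈ -28039.0 - 61.571*I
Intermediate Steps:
j(C) = √(C + 2*C*(128 + C)) (j(C) = √(C + (128 + C)*(2*C)) = √(C + 2*C*(128 + C)))
-28039 - j(-17) = -28039 - √(-17*(257 + 2*(-17))) = -28039 - √(-17*(257 - 34)) = -28039 - √(-17*223) = -28039 - √(-3791) = -28039 - I*√3791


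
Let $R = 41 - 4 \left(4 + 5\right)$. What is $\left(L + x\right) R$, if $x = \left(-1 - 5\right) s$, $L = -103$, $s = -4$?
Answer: $-395$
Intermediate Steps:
$R = 5$ ($R = 41 - 36 = 5$)
$x = 24$ ($x = \left(-1 - 5\right) \left(-4\right) = \left(-6\right) \left(-4\right) = 24$)
$\left(L + x\right) R = \left(-103 + 24\right) 5 = \left(-79\right) 5 = -395$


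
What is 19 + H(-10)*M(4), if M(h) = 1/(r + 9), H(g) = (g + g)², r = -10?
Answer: -381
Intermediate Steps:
H(g) = 4*g² (H(g) = (2*g)² = 4*g²)
M(h) = -1 (M(h) = 1/(-10 + 9) = 1/(-1) = -1)
19 + H(-10)*M(4) = 19 + (4*(-10)²)*(-1) = 19 + (4*100)*(-1) = 19 + 400*(-1) = 19 - 400 = -381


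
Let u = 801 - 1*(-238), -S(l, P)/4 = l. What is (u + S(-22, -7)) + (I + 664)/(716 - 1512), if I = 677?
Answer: 895751/796 ≈ 1125.3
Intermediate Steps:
S(l, P) = -4*l
u = 1039 (u = 801 + 238 = 1039)
(u + S(-22, -7)) + (I + 664)/(716 - 1512) = (1039 - 4*(-22)) + (677 + 664)/(716 - 1512) = (1039 + 88) + 1341/(-796) = 1127 + 1341*(-1/796) = 1127 - 1341/796 = 895751/796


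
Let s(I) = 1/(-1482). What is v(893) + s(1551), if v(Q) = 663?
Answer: 982565/1482 ≈ 663.00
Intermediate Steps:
s(I) = -1/1482
v(893) + s(1551) = 663 - 1/1482 = 982565/1482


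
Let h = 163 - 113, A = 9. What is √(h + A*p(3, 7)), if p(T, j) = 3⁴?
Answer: √779 ≈ 27.911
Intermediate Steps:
p(T, j) = 81
h = 50
√(h + A*p(3, 7)) = √(50 + 9*81) = √(50 + 729) = √779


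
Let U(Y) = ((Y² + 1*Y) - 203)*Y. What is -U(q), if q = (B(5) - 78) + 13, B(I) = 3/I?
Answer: 31233678/125 ≈ 2.4987e+5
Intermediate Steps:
q = -322/5 (q = (3/5 - 78) + 13 = (3*(⅕) - 78) + 13 = (⅗ - 78) + 13 = -387/5 + 13 = -322/5 ≈ -64.400)
U(Y) = Y*(-203 + Y + Y²) (U(Y) = ((Y² + Y) - 203)*Y = ((Y + Y²) - 203)*Y = (-203 + Y + Y²)*Y = Y*(-203 + Y + Y²))
-U(q) = -(-322)*(-203 - 322/5 + (-322/5)²)/5 = -(-322)*(-203 - 322/5 + 103684/25)/5 = -(-322)*96999/(5*25) = -1*(-31233678/125) = 31233678/125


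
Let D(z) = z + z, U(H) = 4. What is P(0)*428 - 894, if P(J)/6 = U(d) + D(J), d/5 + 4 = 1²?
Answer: 9378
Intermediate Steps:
d = -15 (d = -20 + 5*1² = -20 + 5*1 = -20 + 5 = -15)
D(z) = 2*z
P(J) = 24 + 12*J (P(J) = 6*(4 + 2*J) = 24 + 12*J)
P(0)*428 - 894 = (24 + 12*0)*428 - 894 = (24 + 0)*428 - 894 = 24*428 - 894 = 10272 - 894 = 9378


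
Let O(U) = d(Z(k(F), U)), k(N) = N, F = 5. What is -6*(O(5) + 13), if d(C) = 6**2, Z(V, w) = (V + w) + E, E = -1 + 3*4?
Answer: -294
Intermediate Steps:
E = 11 (E = -1 + 12 = 11)
Z(V, w) = 11 + V + w (Z(V, w) = (V + w) + 11 = 11 + V + w)
d(C) = 36
O(U) = 36
-6*(O(5) + 13) = -6*(36 + 13) = -6*49 = -294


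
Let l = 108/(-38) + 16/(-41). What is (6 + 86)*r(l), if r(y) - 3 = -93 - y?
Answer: -6218464/779 ≈ -7982.6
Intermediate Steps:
l = -2518/779 (l = 108*(-1/38) + 16*(-1/41) = -54/19 - 16/41 = -2518/779 ≈ -3.2323)
r(y) = -90 - y (r(y) = 3 + (-93 - y) = -90 - y)
(6 + 86)*r(l) = (6 + 86)*(-90 - 1*(-2518/779)) = 92*(-90 + 2518/779) = 92*(-67592/779) = -6218464/779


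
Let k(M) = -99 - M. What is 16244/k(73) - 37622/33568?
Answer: -68968697/721712 ≈ -95.563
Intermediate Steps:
16244/k(73) - 37622/33568 = 16244/(-99 - 1*73) - 37622/33568 = 16244/(-99 - 73) - 37622*1/33568 = 16244/(-172) - 18811/16784 = 16244*(-1/172) - 18811/16784 = -4061/43 - 18811/16784 = -68968697/721712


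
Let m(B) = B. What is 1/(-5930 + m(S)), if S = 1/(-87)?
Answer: -87/515911 ≈ -0.00016863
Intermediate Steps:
S = -1/87 ≈ -0.011494
1/(-5930 + m(S)) = 1/(-5930 - 1/87) = 1/(-515911/87) = -87/515911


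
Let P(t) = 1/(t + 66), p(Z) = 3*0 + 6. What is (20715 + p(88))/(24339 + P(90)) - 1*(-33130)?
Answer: 125794032526/3796885 ≈ 33131.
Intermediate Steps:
p(Z) = 6 (p(Z) = 0 + 6 = 6)
P(t) = 1/(66 + t)
(20715 + p(88))/(24339 + P(90)) - 1*(-33130) = (20715 + 6)/(24339 + 1/(66 + 90)) - 1*(-33130) = 20721/(24339 + 1/156) + 33130 = 20721/(3796885/156) + 33130 = 20721*(156/3796885) + 33130 = 3232476/3796885 + 33130 = 125794032526/3796885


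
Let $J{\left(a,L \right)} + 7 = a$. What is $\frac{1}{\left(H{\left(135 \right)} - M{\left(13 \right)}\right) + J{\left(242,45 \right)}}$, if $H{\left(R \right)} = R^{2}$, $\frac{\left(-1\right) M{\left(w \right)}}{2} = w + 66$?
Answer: $\frac{1}{18618} \approx 5.3711 \cdot 10^{-5}$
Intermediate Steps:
$J{\left(a,L \right)} = -7 + a$
$M{\left(w \right)} = -132 - 2 w$ ($M{\left(w \right)} = - 2 \left(w + 66\right) = - 2 \left(66 + w\right) = -132 - 2 w$)
$\frac{1}{\left(H{\left(135 \right)} - M{\left(13 \right)}\right) + J{\left(242,45 \right)}} = \frac{1}{\left(135^{2} - \left(-132 - 26\right)\right) + \left(-7 + 242\right)} = \frac{1}{\left(18225 - \left(-132 - 26\right)\right) + 235} = \frac{1}{\left(18225 - -158\right) + 235} = \frac{1}{\left(18225 + 158\right) + 235} = \frac{1}{18383 + 235} = \frac{1}{18618}$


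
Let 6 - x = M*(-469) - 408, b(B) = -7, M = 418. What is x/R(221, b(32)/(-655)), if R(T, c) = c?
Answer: 128678680/7 ≈ 1.8383e+7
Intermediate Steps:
x = 196456 (x = 6 - (418*(-469) - 408) = 6 - (-196042 - 408) = 6 - 1*(-196450) = 6 + 196450 = 196456)
x/R(221, b(32)/(-655)) = 196456/((-7/(-655))) = 196456/((-7*(-1/655))) = 196456/(7/655) = 196456*(655/7) = 128678680/7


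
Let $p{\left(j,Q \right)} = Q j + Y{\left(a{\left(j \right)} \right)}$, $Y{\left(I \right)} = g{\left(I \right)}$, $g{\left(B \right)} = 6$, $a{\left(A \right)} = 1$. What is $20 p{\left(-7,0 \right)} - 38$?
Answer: $82$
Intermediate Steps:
$Y{\left(I \right)} = 6$
$p{\left(j,Q \right)} = 6 + Q j$ ($p{\left(j,Q \right)} = Q j + 6 = 6 + Q j$)
$20 p{\left(-7,0 \right)} - 38 = 20 \left(6 + 0 \left(-7\right)\right) - 38 = 20 \left(6 + 0\right) - 38 = 20 \cdot 6 - 38 = 120 - 38 = 82$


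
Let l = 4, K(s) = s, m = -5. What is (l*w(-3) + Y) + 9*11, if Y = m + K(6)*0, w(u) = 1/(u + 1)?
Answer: 92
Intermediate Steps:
w(u) = 1/(1 + u)
Y = -5 (Y = -5 + 6*0 = -5 + 0 = -5)
(l*w(-3) + Y) + 9*11 = (4/(1 - 3) - 5) + 9*11 = (4/(-2) - 5) + 99 = (4*(-½) - 5) + 99 = (-2 - 5) + 99 = -7 + 99 = 92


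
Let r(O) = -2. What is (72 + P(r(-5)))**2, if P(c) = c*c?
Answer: 5776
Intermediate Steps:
P(c) = c**2
(72 + P(r(-5)))**2 = (72 + (-2)**2)**2 = (72 + 4)**2 = 76**2 = 5776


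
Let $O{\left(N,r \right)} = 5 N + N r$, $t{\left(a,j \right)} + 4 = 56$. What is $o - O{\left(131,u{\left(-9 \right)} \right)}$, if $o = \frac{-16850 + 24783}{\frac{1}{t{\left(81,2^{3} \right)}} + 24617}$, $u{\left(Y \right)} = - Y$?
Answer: $- \frac{2347263374}{1280085} \approx -1833.7$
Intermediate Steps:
$t{\left(a,j \right)} = 52$ ($t{\left(a,j \right)} = -4 + 56 = 52$)
$o = \frac{412516}{1280085}$ ($o = \frac{-16850 + 24783}{\frac{1}{52} + 24617} = \frac{7933}{\frac{1}{52} + 24617} = \frac{7933}{\frac{1280085}{52}} = 7933 \cdot \frac{52}{1280085} = \frac{412516}{1280085} \approx 0.32226$)
$o - O{\left(131,u{\left(-9 \right)} \right)} = \frac{412516}{1280085} - 131 \left(5 - -9\right) = \frac{412516}{1280085} - 131 \left(5 + 9\right) = \frac{412516}{1280085} - 131 \cdot 14 = \frac{412516}{1280085} - 1834 = - \frac{2347263374}{1280085}$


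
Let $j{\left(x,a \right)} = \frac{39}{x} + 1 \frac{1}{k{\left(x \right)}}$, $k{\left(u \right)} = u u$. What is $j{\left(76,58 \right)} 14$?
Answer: $\frac{20755}{2888} \approx 7.1866$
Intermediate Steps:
$k{\left(u \right)} = u^{2}$
$j{\left(x,a \right)} = \frac{1}{x^{2}} + \frac{39}{x}$ ($j{\left(x,a \right)} = \frac{39}{x} + 1 \frac{1}{x^{2}} = \frac{39}{x} + \frac{1}{x^{2}} = \frac{1}{x^{2}} + \frac{39}{x}$)
$j{\left(76,58 \right)} 14 = \frac{1 + 39 \cdot 76}{5776} \cdot 14 = \frac{1 + 2964}{5776} \cdot 14 = \frac{1}{5776} \cdot 2965 \cdot 14 = \frac{2965}{5776} \cdot 14 = \frac{20755}{2888}$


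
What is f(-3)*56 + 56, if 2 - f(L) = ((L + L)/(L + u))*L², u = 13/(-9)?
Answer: -2562/5 ≈ -512.40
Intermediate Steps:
u = -13/9 (u = 13*(-⅑) = -13/9 ≈ -1.4444)
f(L) = 2 - 2*L³/(-13/9 + L) (f(L) = 2 - (L + L)/(L - 13/9)*L² = 2 - (2*L)/(-13/9 + L)*L² = 2 - 2*L/(-13/9 + L)*L² = 2 - 2*L³/(-13/9 + L))
f(-3)*56 + 56 = (2*(-13 - 9*(-3)³ + 9*(-3))/(-13 + 9*(-3)))*56 + 56 = (2*(-13 - 9*(-27) - 27)/(-13 - 27))*56 + 56 = (2*(-13 + 243 - 27)/(-40))*56 + 56 = (2*(-1/40)*203)*56 + 56 = -203/20*56 + 56 = -2842/5 + 56 = -2562/5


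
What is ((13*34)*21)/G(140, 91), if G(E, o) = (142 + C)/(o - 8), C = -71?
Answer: 770406/71 ≈ 10851.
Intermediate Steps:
G(E, o) = 71/(-8 + o) (G(E, o) = (142 - 71)/(o - 8) = 71/(-8 + o))
((13*34)*21)/G(140, 91) = ((13*34)*21)/((71/(-8 + 91))) = (442*21)/((71/83)) = 9282/((71*(1/83))) = 9282/(71/83) = 9282*(83/71) = 770406/71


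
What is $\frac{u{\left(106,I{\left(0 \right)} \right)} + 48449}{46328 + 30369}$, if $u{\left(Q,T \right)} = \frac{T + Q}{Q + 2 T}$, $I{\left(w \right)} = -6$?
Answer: $\frac{2277153}{3604759} \approx 0.63171$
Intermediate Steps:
$u{\left(Q,T \right)} = \frac{Q + T}{Q + 2 T}$
$\frac{u{\left(106,I{\left(0 \right)} \right)} + 48449}{46328 + 30369} = \frac{\frac{106 - 6}{106 + 2 \left(-6\right)} + 48449}{46328 + 30369} = \frac{\frac{1}{106 - 12} \cdot 100 + 48449}{76697} = \left(\frac{1}{94} \cdot 100 + 48449\right) \frac{1}{76697} = \left(\frac{50}{47} + 48449\right) \frac{1}{76697} = \frac{2277153}{47} \cdot \frac{1}{76697} = \frac{2277153}{3604759}$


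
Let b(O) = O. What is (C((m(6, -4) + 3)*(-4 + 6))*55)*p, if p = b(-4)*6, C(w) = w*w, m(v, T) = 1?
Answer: -84480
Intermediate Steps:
C(w) = w²
p = -24 (p = -4*6 = -24)
(C((m(6, -4) + 3)*(-4 + 6))*55)*p = (((1 + 3)*(-4 + 6))²*55)*(-24) = ((4*2)²*55)*(-24) = (8²*55)*(-24) = (64*55)*(-24) = 3520*(-24) = -84480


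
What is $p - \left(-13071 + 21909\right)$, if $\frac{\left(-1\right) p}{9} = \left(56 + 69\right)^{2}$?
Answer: $-149463$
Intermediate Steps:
$p = -140625$ ($p = - 9 \left(56 + 69\right)^{2} = - 9 \cdot 125^{2} = \left(-9\right) 15625 = -140625$)
$p - \left(-13071 + 21909\right) = -140625 - \left(-13071 + 21909\right) = -140625 - 8838 = -149463$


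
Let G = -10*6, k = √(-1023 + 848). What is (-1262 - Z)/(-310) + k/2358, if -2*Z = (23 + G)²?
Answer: 231/124 + 5*I*√7/2358 ≈ 1.8629 + 0.0056102*I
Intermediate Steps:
k = 5*I*√7 (k = √(-175) = 5*I*√7 ≈ 13.229*I)
G = -60
Z = -1369/2 (Z = -(23 - 60)²/2 = -½*(-37)² = -½*1369 = -1369/2 ≈ -684.50)
(-1262 - Z)/(-310) + k/2358 = (-1262 - 1*(-1369/2))/(-310) + (5*I*√7)/2358 = (-1262 + 1369/2)*(-1/310) + (5*I*√7)*(1/2358) = -1155/2*(-1/310) + 5*I*√7/2358 = 231/124 + 5*I*√7/2358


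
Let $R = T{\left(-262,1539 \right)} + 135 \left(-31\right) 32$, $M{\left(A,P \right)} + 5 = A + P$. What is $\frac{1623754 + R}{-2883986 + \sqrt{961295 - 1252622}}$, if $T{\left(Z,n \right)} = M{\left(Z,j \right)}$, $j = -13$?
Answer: $- \frac{4295852882244}{8317375539523} - \frac{28301526 i \sqrt{807}}{8317375539523} \approx -0.51649 - 9.6663 \cdot 10^{-5} i$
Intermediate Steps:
$M{\left(A,P \right)} = -5 + A + P$ ($M{\left(A,P \right)} = -5 + \left(A + P\right) = -5 + A + P$)
$T{\left(Z,n \right)} = -18 + Z$ ($T{\left(Z,n \right)} = -5 + Z - 13 = -18 + Z$)
$R = -134200$ ($R = \left(-18 - 262\right) + 135 \left(-31\right) 32 = -280 - 133920 = -134200$)
$\frac{1623754 + R}{-2883986 + \sqrt{961295 - 1252622}} = \frac{1623754 - 134200}{-2883986 + \sqrt{961295 - 1252622}} = \frac{1489554}{-2883986 + \sqrt{-291327}} = \frac{1489554}{-2883986 + 19 i \sqrt{807}}$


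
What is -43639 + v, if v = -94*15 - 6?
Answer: -45055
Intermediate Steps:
v = -1416 (v = -1410 - 6 = -1416)
-43639 + v = -43639 - 1416 = -45055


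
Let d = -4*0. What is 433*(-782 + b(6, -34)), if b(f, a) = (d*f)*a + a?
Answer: -353328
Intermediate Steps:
d = 0
b(f, a) = a (b(f, a) = (0*f)*a + a = 0*a + a = 0 + a = a)
433*(-782 + b(6, -34)) = 433*(-782 - 34) = 433*(-816) = -353328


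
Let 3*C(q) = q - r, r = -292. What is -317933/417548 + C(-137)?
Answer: 63766141/1252644 ≈ 50.905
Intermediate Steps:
C(q) = 292/3 + q/3 (C(q) = (q - 1*(-292))/3 = (q + 292)/3 = (292 + q)/3 = 292/3 + q/3)
-317933/417548 + C(-137) = -317933/417548 + (292/3 + (⅓)*(-137)) = -317933*1/417548 + (292/3 - 137/3) = -317933/417548 + 155/3 = 63766141/1252644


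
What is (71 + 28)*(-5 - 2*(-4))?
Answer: 297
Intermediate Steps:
(71 + 28)*(-5 - 2*(-4)) = 99*(-5 + 8) = 99*3 = 297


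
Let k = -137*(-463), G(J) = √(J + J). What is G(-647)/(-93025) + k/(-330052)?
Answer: -63431/330052 - I*√1294/93025 ≈ -0.19218 - 0.00038669*I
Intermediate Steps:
G(J) = √2*√J (G(J) = √(2*J) = √2*√J)
k = 63431
G(-647)/(-93025) + k/(-330052) = (√2*√(-647))/(-93025) + 63431/(-330052) = (√2*(I*√647))*(-1/93025) + 63431*(-1/330052) = (I*√1294)*(-1/93025) - 63431/330052 = -I*√1294/93025 - 63431/330052 = -63431/330052 - I*√1294/93025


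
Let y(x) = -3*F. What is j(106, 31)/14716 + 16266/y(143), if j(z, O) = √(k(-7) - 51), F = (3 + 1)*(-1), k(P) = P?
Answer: 2711/2 + I*√58/14716 ≈ 1355.5 + 0.00051752*I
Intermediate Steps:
F = -4 (F = 4*(-1) = -4)
j(z, O) = I*√58 (j(z, O) = √(-7 - 51) = √(-58) = I*√58)
y(x) = 12 (y(x) = -3*(-4) = 12)
j(106, 31)/14716 + 16266/y(143) = (I*√58)/14716 + 16266/12 = (I*√58)*(1/14716) + 16266*(1/12) = I*√58/14716 + 2711/2 = 2711/2 + I*√58/14716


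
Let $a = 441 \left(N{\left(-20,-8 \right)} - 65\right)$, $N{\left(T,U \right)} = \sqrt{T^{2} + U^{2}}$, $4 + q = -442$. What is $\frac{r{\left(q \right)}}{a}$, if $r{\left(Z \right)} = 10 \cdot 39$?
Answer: $- \frac{8450}{552867} - \frac{520 \sqrt{29}}{552867} \approx -0.020349$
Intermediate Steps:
$q = -446$ ($q = -4 - 442 = -446$)
$r{\left(Z \right)} = 390$
$a = -28665 + 1764 \sqrt{29}$ ($a = 441 \left(\sqrt{\left(-20\right)^{2} + \left(-8\right)^{2}} - 65\right) = 441 \left(\sqrt{400 + 64} - 65\right) = 441 \left(\sqrt{464} - 65\right) = 441 \left(4 \sqrt{29} - 65\right) = 441 \left(-65 + 4 \sqrt{29}\right) = -28665 + 1764 \sqrt{29} \approx -19166.0$)
$\frac{r{\left(q \right)}}{a} = \frac{390}{-28665 + 1764 \sqrt{29}}$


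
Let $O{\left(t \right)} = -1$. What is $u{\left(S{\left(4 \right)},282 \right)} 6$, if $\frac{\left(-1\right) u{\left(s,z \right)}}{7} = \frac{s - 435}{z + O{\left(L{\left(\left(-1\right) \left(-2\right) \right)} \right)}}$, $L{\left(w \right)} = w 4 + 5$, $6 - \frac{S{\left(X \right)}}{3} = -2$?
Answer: $\frac{17262}{281} \approx 61.431$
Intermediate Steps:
$S{\left(X \right)} = 24$ ($S{\left(X \right)} = 18 - -6 = 18 + 6 = 24$)
$L{\left(w \right)} = 5 + 4 w$ ($L{\left(w \right)} = 4 w + 5 = 5 + 4 w$)
$u{\left(s,z \right)} = - \frac{7 \left(-435 + s\right)}{-1 + z}$ ($u{\left(s,z \right)} = - 7 \frac{s - 435}{z - 1} = - 7 \frac{-435 + s}{-1 + z} = - \frac{7 \left(-435 + s\right)}{-1 + z}$)
$u{\left(S{\left(4 \right)},282 \right)} 6 = \frac{7 \left(435 - 24\right)}{-1 + 282} \cdot 6 = \frac{7 \left(435 - 24\right)}{281} \cdot 6 = 7 \cdot \frac{1}{281} \cdot 411 \cdot 6 = \frac{2877}{281} \cdot 6 = \frac{17262}{281}$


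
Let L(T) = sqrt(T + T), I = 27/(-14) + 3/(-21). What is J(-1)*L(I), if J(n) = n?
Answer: -I*sqrt(203)/7 ≈ -2.0354*I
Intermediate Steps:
I = -29/14 (I = 27*(-1/14) + 3*(-1/21) = -27/14 - 1/7 = -29/14 ≈ -2.0714)
L(T) = sqrt(2)*sqrt(T) (L(T) = sqrt(2*T) = sqrt(2)*sqrt(T))
J(-1)*L(I) = -sqrt(2)*sqrt(-29/14) = -sqrt(2)*I*sqrt(406)/14 = -I*sqrt(203)/7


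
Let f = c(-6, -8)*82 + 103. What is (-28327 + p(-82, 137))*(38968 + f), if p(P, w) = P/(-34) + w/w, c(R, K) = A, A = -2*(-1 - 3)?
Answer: -19128590227/17 ≈ -1.1252e+9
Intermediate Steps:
A = 8 (A = -2*(-4) = 8)
c(R, K) = 8
p(P, w) = 1 - P/34 (p(P, w) = P*(-1/34) + 1 = -P/34 + 1 = 1 - P/34)
f = 759 (f = 8*82 + 103 = 656 + 103 = 759)
(-28327 + p(-82, 137))*(38968 + f) = (-28327 + (1 - 1/34*(-82)))*(38968 + 759) = (-28327 + (1 + 41/17))*39727 = (-28327 + 58/17)*39727 = -481501/17*39727 = -19128590227/17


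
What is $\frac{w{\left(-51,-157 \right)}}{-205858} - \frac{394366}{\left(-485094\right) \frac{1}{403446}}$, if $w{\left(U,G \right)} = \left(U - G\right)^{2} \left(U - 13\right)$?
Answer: $\frac{2729455435579022}{8321706721} \approx 3.2799 \cdot 10^{5}$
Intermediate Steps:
$w{\left(U,G \right)} = \left(U - G\right)^{2} \left(-13 + U\right)$
$\frac{w{\left(-51,-157 \right)}}{-205858} - \frac{394366}{\left(-485094\right) \frac{1}{403446}} = \frac{\left(-157 - -51\right)^{2} \left(-13 - 51\right)}{-205858} - \frac{394366}{\left(-485094\right) \frac{1}{403446}} = \left(-157 + 51\right)^{2} \left(-64\right) \left(- \frac{1}{205858}\right) - \frac{394366}{\left(-485094\right) \frac{1}{403446}} = \left(-106\right)^{2} \left(-64\right) \left(- \frac{1}{205858}\right) - \frac{394366}{- \frac{80849}{67241}} = 11236 \left(-64\right) \left(- \frac{1}{205858}\right) - - \frac{26517564206}{80849} = \left(-719104\right) \left(- \frac{1}{205858}\right) + \frac{26517564206}{80849} = \frac{359552}{102929} + \frac{26517564206}{80849} = \frac{2729455435579022}{8321706721}$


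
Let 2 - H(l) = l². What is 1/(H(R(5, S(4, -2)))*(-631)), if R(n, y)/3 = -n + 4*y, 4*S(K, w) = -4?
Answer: 1/458737 ≈ 2.1799e-6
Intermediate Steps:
S(K, w) = -1 (S(K, w) = (¼)*(-4) = -1)
R(n, y) = -3*n + 12*y (R(n, y) = 3*(-n + 4*y) = -3*n + 12*y)
H(l) = 2 - l²
1/(H(R(5, S(4, -2)))*(-631)) = 1/((2 - (-3*5 + 12*(-1))²)*(-631)) = -1/631/(2 - (-15 - 12)²) = -1/631/(2 - 1*(-27)²) = -1/631/(2 - 1*729) = -1/631/(2 - 729) = -1/631/(-727) = -1/727*(-1/631) = 1/458737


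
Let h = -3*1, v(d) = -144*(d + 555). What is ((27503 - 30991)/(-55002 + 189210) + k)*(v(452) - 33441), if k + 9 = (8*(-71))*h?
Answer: -422848051243/1398 ≈ -3.0247e+8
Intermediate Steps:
v(d) = -79920 - 144*d (v(d) = -144*(555 + d) = -79920 - 144*d)
h = -3
k = 1695 (k = -9 + (8*(-71))*(-3) = -9 - 568*(-3) = -9 + 1704 = 1695)
((27503 - 30991)/(-55002 + 189210) + k)*(v(452) - 33441) = ((27503 - 30991)/(-55002 + 189210) + 1695)*((-79920 - 144*452) - 33441) = (-3488/134208 + 1695)*((-79920 - 65088) - 33441) = (-3488*1/134208 + 1695)*(-145008 - 33441) = (-109/4194 + 1695)*(-178449) = (7108721/4194)*(-178449) = -422848051243/1398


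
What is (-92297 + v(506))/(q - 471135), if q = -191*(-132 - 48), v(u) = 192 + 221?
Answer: 30628/145585 ≈ 0.21038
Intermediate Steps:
v(u) = 413
q = 34380 (q = -191*(-180) = 34380)
(-92297 + v(506))/(q - 471135) = (-92297 + 413)/(34380 - 471135) = -91884/(-436755) = -91884*(-1/436755) = 30628/145585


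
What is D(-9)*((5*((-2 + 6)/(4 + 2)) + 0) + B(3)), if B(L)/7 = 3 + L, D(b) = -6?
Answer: -272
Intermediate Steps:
B(L) = 21 + 7*L (B(L) = 7*(3 + L) = 21 + 7*L)
D(-9)*((5*((-2 + 6)/(4 + 2)) + 0) + B(3)) = -6*((5*((-2 + 6)/(4 + 2)) + 0) + (21 + 7*3)) = -6*((5*(4/6) + 0) + (21 + 21)) = -6*((5*(4*(1/6)) + 0) + 42) = -6*((5*(2/3) + 0) + 42) = -6*((10/3 + 0) + 42) = -6*(10/3 + 42) = -6*136/3 = -272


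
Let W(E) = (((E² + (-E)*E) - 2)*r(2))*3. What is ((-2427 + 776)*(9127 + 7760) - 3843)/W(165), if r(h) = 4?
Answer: 1161845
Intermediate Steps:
W(E) = -24 (W(E) = (((E² + (-E)*E) - 2)*4)*3 = (((E² - E²) - 2)*4)*3 = ((0 - 2)*4)*3 = -2*4*3 = -8*3 = -24)
((-2427 + 776)*(9127 + 7760) - 3843)/W(165) = ((-2427 + 776)*(9127 + 7760) - 3843)/(-24) = (-1651*16887 - 3843)*(-1/24) = (-27880437 - 3843)*(-1/24) = -27884280*(-1/24) = 1161845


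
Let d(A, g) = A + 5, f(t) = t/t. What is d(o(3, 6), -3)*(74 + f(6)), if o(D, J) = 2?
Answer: 525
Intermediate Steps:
f(t) = 1
d(A, g) = 5 + A
d(o(3, 6), -3)*(74 + f(6)) = (5 + 2)*(74 + 1) = 7*75 = 525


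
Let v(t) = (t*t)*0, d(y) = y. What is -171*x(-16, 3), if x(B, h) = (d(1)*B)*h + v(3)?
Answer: 8208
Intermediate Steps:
v(t) = 0 (v(t) = t**2*0 = 0)
x(B, h) = B*h (x(B, h) = (1*B)*h + 0 = B*h + 0 = B*h)
-171*x(-16, 3) = -(-2736)*3 = -171*(-48) = 8208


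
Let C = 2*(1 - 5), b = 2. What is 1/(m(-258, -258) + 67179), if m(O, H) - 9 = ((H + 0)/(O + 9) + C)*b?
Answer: 83/5575448 ≈ 1.4887e-5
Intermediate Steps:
C = -8 (C = 2*(-4) = -8)
m(O, H) = -7 + 2*H/(9 + O) (m(O, H) = 9 + ((H + 0)/(O + 9) - 8)*2 = 9 + (H/(9 + O) - 8)*2 = 9 + (-8 + H/(9 + O))*2 = 9 + (-16 + 2*H/(9 + O)) = -7 + 2*H/(9 + O))
1/(m(-258, -258) + 67179) = 1/((-63 - 7*(-258) + 2*(-258))/(9 - 258) + 67179) = 1/((-63 + 1806 - 516)/(-249) + 67179) = 1/(-1/249*1227 + 67179) = 1/(-409/83 + 67179) = 1/(5575448/83) = 83/5575448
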